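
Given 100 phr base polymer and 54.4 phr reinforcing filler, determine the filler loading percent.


Filler % = filler / (rubber + filler) * 100
= 54.4 / (100 + 54.4) * 100
= 54.4 / 154.4 * 100
= 35.23%

35.23%


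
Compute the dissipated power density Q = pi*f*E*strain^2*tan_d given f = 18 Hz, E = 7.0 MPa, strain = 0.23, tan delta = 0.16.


Q = pi * f * E * strain^2 * tan_d
= pi * 18 * 7.0 * 0.23^2 * 0.16
= pi * 18 * 7.0 * 0.0529 * 0.16
= 3.3504

Q = 3.3504


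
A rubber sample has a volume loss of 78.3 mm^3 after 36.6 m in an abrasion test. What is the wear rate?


Rate = volume_loss / distance
= 78.3 / 36.6
= 2.139 mm^3/m

2.139 mm^3/m


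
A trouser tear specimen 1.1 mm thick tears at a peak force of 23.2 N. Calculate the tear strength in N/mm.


Tear strength = force / thickness
= 23.2 / 1.1
= 21.09 N/mm

21.09 N/mm


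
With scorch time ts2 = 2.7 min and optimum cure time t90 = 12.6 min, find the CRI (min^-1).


CRI = 100 / (t90 - ts2)
= 100 / (12.6 - 2.7)
= 100 / 9.9
= 10.1 min^-1

10.1 min^-1


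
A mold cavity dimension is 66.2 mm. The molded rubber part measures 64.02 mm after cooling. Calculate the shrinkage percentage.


Shrinkage = (mold - part) / mold * 100
= (66.2 - 64.02) / 66.2 * 100
= 2.18 / 66.2 * 100
= 3.29%

3.29%


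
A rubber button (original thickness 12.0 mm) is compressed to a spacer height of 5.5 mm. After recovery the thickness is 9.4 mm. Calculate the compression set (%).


CS = (t0 - recovered) / (t0 - ts) * 100
= (12.0 - 9.4) / (12.0 - 5.5) * 100
= 2.6 / 6.5 * 100
= 40.0%

40.0%


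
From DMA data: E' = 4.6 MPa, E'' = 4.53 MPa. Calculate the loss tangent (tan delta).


tan delta = E'' / E'
= 4.53 / 4.6
= 0.9848

tan delta = 0.9848


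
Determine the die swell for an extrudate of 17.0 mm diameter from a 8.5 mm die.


Die swell ratio = D_extrudate / D_die
= 17.0 / 8.5
= 2.0

Die swell = 2.0


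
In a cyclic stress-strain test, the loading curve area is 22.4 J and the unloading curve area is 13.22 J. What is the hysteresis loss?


Hysteresis loss = loading - unloading
= 22.4 - 13.22
= 9.18 J

9.18 J


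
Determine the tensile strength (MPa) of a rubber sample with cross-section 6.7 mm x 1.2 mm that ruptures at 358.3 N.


Area = width * thickness = 6.7 * 1.2 = 8.04 mm^2
TS = force / area = 358.3 / 8.04 = 44.56 MPa

44.56 MPa


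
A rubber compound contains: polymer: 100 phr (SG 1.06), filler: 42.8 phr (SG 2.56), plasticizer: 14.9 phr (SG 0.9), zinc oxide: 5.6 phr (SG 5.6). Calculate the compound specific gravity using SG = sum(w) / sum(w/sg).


Sum of weights = 163.3
Volume contributions:
  polymer: 100/1.06 = 94.3396
  filler: 42.8/2.56 = 16.7188
  plasticizer: 14.9/0.9 = 16.5556
  zinc oxide: 5.6/5.6 = 1.0000
Sum of volumes = 128.6139
SG = 163.3 / 128.6139 = 1.27

SG = 1.27


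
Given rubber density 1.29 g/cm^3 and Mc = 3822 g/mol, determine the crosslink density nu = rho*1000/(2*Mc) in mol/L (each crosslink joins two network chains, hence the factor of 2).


nu = rho * 1000 / (2 * Mc)
nu = 1.29 * 1000 / (2 * 3822)
nu = 1290.0 / 7644
nu = 0.1688 mol/L

0.1688 mol/L


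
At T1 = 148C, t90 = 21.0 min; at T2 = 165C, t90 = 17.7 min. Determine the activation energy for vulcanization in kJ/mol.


T1 = 421.15 K, T2 = 438.15 K
1/T1 - 1/T2 = 9.2128e-05
ln(t1/t2) = ln(21.0/17.7) = 0.1710
Ea = 8.314 * 0.1710 / 9.2128e-05 = 15428.0002 J/mol
Ea = 15.43 kJ/mol

15.43 kJ/mol


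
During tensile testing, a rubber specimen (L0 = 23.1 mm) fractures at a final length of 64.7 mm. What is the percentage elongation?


Elongation = (Lf - L0) / L0 * 100
= (64.7 - 23.1) / 23.1 * 100
= 41.6 / 23.1 * 100
= 180.1%

180.1%


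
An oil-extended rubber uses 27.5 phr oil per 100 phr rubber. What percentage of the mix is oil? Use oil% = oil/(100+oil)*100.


Oil % = oil / (100 + oil) * 100
= 27.5 / (100 + 27.5) * 100
= 27.5 / 127.5 * 100
= 21.57%

21.57%


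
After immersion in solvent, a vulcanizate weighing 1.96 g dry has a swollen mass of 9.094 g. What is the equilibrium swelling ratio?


Q = W_swollen / W_dry
Q = 9.094 / 1.96
Q = 4.64

Q = 4.64


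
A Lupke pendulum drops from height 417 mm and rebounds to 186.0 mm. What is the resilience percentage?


Resilience = h_rebound / h_drop * 100
= 186.0 / 417 * 100
= 44.6%

44.6%


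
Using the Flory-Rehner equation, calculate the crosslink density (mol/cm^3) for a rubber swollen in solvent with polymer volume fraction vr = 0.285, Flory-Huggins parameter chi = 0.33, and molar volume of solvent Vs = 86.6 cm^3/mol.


ln(1 - vr) = ln(1 - 0.285) = -0.3355
Numerator = -((-0.3355) + 0.285 + 0.33 * 0.285^2) = 0.0237
Denominator = 86.6 * (0.285^(1/3) - 0.285/2) = 44.6496
nu = 0.0237 / 44.6496 = 5.3009e-04 mol/cm^3

5.3009e-04 mol/cm^3


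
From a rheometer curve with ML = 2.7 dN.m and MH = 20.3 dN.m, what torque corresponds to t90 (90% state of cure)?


M90 = ML + 0.9 * (MH - ML)
M90 = 2.7 + 0.9 * (20.3 - 2.7)
M90 = 2.7 + 0.9 * 17.6
M90 = 18.54 dN.m

18.54 dN.m


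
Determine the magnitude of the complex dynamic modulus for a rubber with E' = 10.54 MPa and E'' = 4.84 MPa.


|E*| = sqrt(E'^2 + E''^2)
= sqrt(10.54^2 + 4.84^2)
= sqrt(111.0916 + 23.4256)
= 11.598 MPa

11.598 MPa


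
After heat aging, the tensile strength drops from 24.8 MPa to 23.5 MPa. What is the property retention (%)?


Retention = aged / original * 100
= 23.5 / 24.8 * 100
= 94.8%

94.8%


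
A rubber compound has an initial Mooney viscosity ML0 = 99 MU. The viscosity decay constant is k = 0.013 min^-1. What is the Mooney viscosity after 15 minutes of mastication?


ML = ML0 * exp(-k * t)
ML = 99 * exp(-0.013 * 15)
ML = 99 * 0.8228
ML = 81.46 MU

81.46 MU


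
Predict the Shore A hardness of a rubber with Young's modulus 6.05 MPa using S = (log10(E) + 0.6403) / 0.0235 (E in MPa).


log10(E) = 0.0235*S - 0.6403  =>  S = (log10(E) + 0.6403) / 0.0235
log10(6.05) = 0.781755
S = (0.781755 + 0.6403) / 0.0235 = 1.422055 / 0.0235
S = 60.5

Shore A = 60.5


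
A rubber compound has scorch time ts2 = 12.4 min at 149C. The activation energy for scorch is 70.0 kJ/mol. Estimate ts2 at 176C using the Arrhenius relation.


Convert temperatures: T1 = 149 + 273.15 = 422.15 K, T2 = 176 + 273.15 = 449.15 K
ts2_new = 12.4 * exp(70000 / 8.314 * (1/449.15 - 1/422.15))
1/T2 - 1/T1 = -1.4240e-04
ts2_new = 3.74 min

3.74 min


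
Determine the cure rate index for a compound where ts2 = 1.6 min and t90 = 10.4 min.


CRI = 100 / (t90 - ts2)
= 100 / (10.4 - 1.6)
= 100 / 8.8
= 11.36 min^-1

11.36 min^-1


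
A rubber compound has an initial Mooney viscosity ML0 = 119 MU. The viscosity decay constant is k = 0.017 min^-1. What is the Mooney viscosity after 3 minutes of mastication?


ML = ML0 * exp(-k * t)
ML = 119 * exp(-0.017 * 3)
ML = 119 * 0.9503
ML = 113.08 MU

113.08 MU


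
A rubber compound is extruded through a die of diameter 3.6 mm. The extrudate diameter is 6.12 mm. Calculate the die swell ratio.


Die swell ratio = D_extrudate / D_die
= 6.12 / 3.6
= 1.7

Die swell = 1.7


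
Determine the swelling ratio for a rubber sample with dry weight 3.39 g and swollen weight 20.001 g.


Q = W_swollen / W_dry
Q = 20.001 / 3.39
Q = 5.9

Q = 5.9


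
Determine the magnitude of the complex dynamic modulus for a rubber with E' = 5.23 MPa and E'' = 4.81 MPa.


|E*| = sqrt(E'^2 + E''^2)
= sqrt(5.23^2 + 4.81^2)
= sqrt(27.3529 + 23.1361)
= 7.106 MPa

7.106 MPa


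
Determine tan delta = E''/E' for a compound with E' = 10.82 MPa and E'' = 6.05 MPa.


tan delta = E'' / E'
= 6.05 / 10.82
= 0.5591

tan delta = 0.5591


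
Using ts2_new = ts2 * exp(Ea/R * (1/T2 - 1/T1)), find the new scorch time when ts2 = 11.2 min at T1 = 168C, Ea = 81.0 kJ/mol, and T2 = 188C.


Convert temperatures: T1 = 168 + 273.15 = 441.15 K, T2 = 188 + 273.15 = 461.15 K
ts2_new = 11.2 * exp(81000 / 8.314 * (1/461.15 - 1/441.15))
1/T2 - 1/T1 = -9.8311e-05
ts2_new = 4.3 min

4.3 min


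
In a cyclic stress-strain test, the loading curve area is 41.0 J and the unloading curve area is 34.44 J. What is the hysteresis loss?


Hysteresis loss = loading - unloading
= 41.0 - 34.44
= 6.56 J

6.56 J


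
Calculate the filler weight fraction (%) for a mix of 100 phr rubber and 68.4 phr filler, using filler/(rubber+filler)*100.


Filler % = filler / (rubber + filler) * 100
= 68.4 / (100 + 68.4) * 100
= 68.4 / 168.4 * 100
= 40.62%

40.62%


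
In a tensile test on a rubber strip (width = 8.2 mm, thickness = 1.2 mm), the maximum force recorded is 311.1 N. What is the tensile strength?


Area = width * thickness = 8.2 * 1.2 = 9.84 mm^2
TS = force / area = 311.1 / 9.84 = 31.62 MPa

31.62 MPa


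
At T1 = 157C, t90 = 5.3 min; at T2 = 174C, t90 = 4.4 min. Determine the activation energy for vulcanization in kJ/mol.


T1 = 430.15 K, T2 = 447.15 K
1/T1 - 1/T2 = 8.8384e-05
ln(t1/t2) = ln(5.3/4.4) = 0.1861
Ea = 8.314 * 0.1861 / 8.8384e-05 = 17505.9609 J/mol
Ea = 17.51 kJ/mol

17.51 kJ/mol


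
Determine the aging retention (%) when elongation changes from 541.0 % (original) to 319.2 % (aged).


Retention = aged / original * 100
= 319.2 / 541.0 * 100
= 59.0%

59.0%


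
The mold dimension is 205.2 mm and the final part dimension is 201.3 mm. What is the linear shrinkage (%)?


Shrinkage = (mold - part) / mold * 100
= (205.2 - 201.3) / 205.2 * 100
= 3.9 / 205.2 * 100
= 1.9%

1.9%


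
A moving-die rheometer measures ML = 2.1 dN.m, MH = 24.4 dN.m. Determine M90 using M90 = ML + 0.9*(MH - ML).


M90 = ML + 0.9 * (MH - ML)
M90 = 2.1 + 0.9 * (24.4 - 2.1)
M90 = 2.1 + 0.9 * 22.3
M90 = 22.17 dN.m

22.17 dN.m


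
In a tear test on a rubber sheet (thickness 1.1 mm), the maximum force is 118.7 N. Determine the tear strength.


Tear strength = force / thickness
= 118.7 / 1.1
= 107.91 N/mm

107.91 N/mm


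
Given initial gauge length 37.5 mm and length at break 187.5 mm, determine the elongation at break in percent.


Elongation = (Lf - L0) / L0 * 100
= (187.5 - 37.5) / 37.5 * 100
= 150.0 / 37.5 * 100
= 400.0%

400.0%


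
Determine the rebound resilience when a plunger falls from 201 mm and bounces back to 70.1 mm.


Resilience = h_rebound / h_drop * 100
= 70.1 / 201 * 100
= 34.9%

34.9%


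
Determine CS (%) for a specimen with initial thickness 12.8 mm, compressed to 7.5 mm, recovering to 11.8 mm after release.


CS = (t0 - recovered) / (t0 - ts) * 100
= (12.8 - 11.8) / (12.8 - 7.5) * 100
= 1.0 / 5.3 * 100
= 18.9%

18.9%


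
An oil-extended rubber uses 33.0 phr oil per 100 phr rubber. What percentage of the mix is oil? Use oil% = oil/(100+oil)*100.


Oil % = oil / (100 + oil) * 100
= 33.0 / (100 + 33.0) * 100
= 33.0 / 133.0 * 100
= 24.81%

24.81%


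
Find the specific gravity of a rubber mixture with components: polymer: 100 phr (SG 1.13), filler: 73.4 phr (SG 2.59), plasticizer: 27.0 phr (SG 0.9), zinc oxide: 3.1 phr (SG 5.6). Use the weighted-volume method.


Sum of weights = 203.5
Volume contributions:
  polymer: 100/1.13 = 88.4956
  filler: 73.4/2.59 = 28.3398
  plasticizer: 27.0/0.9 = 30.0000
  zinc oxide: 3.1/5.6 = 0.5536
Sum of volumes = 147.3889
SG = 203.5 / 147.3889 = 1.381

SG = 1.381


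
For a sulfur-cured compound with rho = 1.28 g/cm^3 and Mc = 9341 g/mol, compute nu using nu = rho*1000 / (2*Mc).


nu = rho * 1000 / (2 * Mc)
nu = 1.28 * 1000 / (2 * 9341)
nu = 1280.0 / 18682
nu = 0.0685 mol/L

0.0685 mol/L


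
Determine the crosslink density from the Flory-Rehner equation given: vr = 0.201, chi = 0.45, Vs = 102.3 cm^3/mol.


ln(1 - vr) = ln(1 - 0.201) = -0.2244
Numerator = -((-0.2244) + 0.201 + 0.45 * 0.201^2) = 0.0052
Denominator = 102.3 * (0.201^(1/3) - 0.201/2) = 49.6438
nu = 0.0052 / 49.6438 = 1.0503e-04 mol/cm^3

1.0503e-04 mol/cm^3


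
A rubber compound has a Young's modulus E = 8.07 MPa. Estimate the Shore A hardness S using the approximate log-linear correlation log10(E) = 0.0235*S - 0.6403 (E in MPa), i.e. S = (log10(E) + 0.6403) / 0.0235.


log10(E) = 0.0235*S - 0.6403  =>  S = (log10(E) + 0.6403) / 0.0235
log10(8.07) = 0.906874
S = (0.906874 + 0.6403) / 0.0235 = 1.547174 / 0.0235
S = 65.8

Shore A = 65.8


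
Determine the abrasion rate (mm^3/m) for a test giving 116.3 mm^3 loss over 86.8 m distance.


Rate = volume_loss / distance
= 116.3 / 86.8
= 1.34 mm^3/m

1.34 mm^3/m


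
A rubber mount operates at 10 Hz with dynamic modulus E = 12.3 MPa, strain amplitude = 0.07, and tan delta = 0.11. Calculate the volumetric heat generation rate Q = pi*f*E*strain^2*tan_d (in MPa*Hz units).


Q = pi * f * E * strain^2 * tan_d
= pi * 10 * 12.3 * 0.07^2 * 0.11
= pi * 10 * 12.3 * 0.0049 * 0.11
= 0.2083

Q = 0.2083


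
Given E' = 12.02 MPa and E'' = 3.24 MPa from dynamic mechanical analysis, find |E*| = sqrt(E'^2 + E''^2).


|E*| = sqrt(E'^2 + E''^2)
= sqrt(12.02^2 + 3.24^2)
= sqrt(144.4804 + 10.4976)
= 12.449 MPa

12.449 MPa


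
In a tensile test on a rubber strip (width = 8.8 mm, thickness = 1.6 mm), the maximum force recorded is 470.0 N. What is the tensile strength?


Area = width * thickness = 8.8 * 1.6 = 14.08 mm^2
TS = force / area = 470.0 / 14.08 = 33.38 MPa

33.38 MPa


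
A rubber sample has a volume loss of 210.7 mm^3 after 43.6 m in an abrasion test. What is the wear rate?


Rate = volume_loss / distance
= 210.7 / 43.6
= 4.833 mm^3/m

4.833 mm^3/m


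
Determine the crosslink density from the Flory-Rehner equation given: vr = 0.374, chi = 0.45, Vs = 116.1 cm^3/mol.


ln(1 - vr) = ln(1 - 0.374) = -0.4684
Numerator = -((-0.4684) + 0.374 + 0.45 * 0.374^2) = 0.0315
Denominator = 116.1 * (0.374^(1/3) - 0.374/2) = 61.9374
nu = 0.0315 / 61.9374 = 5.0794e-04 mol/cm^3

5.0794e-04 mol/cm^3


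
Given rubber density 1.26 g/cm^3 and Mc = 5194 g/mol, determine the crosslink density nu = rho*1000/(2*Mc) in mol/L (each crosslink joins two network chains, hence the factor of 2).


nu = rho * 1000 / (2 * Mc)
nu = 1.26 * 1000 / (2 * 5194)
nu = 1260.0 / 10388
nu = 0.1213 mol/L

0.1213 mol/L


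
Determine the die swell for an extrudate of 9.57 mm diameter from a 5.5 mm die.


Die swell ratio = D_extrudate / D_die
= 9.57 / 5.5
= 1.74

Die swell = 1.74


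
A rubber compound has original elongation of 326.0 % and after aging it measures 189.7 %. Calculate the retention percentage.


Retention = aged / original * 100
= 189.7 / 326.0 * 100
= 58.2%

58.2%


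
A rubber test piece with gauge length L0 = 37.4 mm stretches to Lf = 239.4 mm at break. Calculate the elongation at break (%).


Elongation = (Lf - L0) / L0 * 100
= (239.4 - 37.4) / 37.4 * 100
= 202.0 / 37.4 * 100
= 540.1%

540.1%


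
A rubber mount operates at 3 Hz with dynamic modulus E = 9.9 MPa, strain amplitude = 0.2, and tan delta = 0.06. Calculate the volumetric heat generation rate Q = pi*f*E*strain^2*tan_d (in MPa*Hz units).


Q = pi * f * E * strain^2 * tan_d
= pi * 3 * 9.9 * 0.2^2 * 0.06
= pi * 3 * 9.9 * 0.0400 * 0.06
= 0.2239

Q = 0.2239


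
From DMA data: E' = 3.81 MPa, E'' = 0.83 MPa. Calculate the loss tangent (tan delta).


tan delta = E'' / E'
= 0.83 / 3.81
= 0.2178

tan delta = 0.2178


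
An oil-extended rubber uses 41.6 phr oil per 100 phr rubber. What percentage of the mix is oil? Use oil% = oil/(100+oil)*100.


Oil % = oil / (100 + oil) * 100
= 41.6 / (100 + 41.6) * 100
= 41.6 / 141.6 * 100
= 29.38%

29.38%


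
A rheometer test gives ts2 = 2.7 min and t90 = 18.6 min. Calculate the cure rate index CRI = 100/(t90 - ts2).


CRI = 100 / (t90 - ts2)
= 100 / (18.6 - 2.7)
= 100 / 15.9
= 6.29 min^-1

6.29 min^-1


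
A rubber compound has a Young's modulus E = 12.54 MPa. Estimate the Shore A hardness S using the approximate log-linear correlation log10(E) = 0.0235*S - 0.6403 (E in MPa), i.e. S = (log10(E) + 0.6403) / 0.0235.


log10(E) = 0.0235*S - 0.6403  =>  S = (log10(E) + 0.6403) / 0.0235
log10(12.54) = 1.098298
S = (1.098298 + 0.6403) / 0.0235 = 1.738598 / 0.0235
S = 74.0

Shore A = 74.0


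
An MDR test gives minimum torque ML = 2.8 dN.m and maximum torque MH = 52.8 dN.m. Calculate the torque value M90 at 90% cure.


M90 = ML + 0.9 * (MH - ML)
M90 = 2.8 + 0.9 * (52.8 - 2.8)
M90 = 2.8 + 0.9 * 50.0
M90 = 47.8 dN.m

47.8 dN.m


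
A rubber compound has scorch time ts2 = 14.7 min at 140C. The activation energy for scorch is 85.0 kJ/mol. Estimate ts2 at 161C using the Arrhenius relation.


Convert temperatures: T1 = 140 + 273.15 = 413.15 K, T2 = 161 + 273.15 = 434.15 K
ts2_new = 14.7 * exp(85000 / 8.314 * (1/434.15 - 1/413.15))
1/T2 - 1/T1 = -1.1708e-04
ts2_new = 4.44 min

4.44 min


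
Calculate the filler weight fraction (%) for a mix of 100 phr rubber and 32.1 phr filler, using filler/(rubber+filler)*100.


Filler % = filler / (rubber + filler) * 100
= 32.1 / (100 + 32.1) * 100
= 32.1 / 132.1 * 100
= 24.3%

24.3%


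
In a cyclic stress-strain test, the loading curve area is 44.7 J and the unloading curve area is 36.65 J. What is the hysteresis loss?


Hysteresis loss = loading - unloading
= 44.7 - 36.65
= 8.05 J

8.05 J


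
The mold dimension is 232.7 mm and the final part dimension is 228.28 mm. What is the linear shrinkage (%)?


Shrinkage = (mold - part) / mold * 100
= (232.7 - 228.28) / 232.7 * 100
= 4.42 / 232.7 * 100
= 1.9%

1.9%


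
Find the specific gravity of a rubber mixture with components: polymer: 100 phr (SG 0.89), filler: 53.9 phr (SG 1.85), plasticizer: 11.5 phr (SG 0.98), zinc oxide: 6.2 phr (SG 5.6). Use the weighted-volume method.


Sum of weights = 171.6
Volume contributions:
  polymer: 100/0.89 = 112.3596
  filler: 53.9/1.85 = 29.1351
  plasticizer: 11.5/0.98 = 11.7347
  zinc oxide: 6.2/5.6 = 1.1071
Sum of volumes = 154.3365
SG = 171.6 / 154.3365 = 1.112

SG = 1.112


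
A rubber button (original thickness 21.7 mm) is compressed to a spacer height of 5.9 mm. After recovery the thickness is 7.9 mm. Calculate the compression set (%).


CS = (t0 - recovered) / (t0 - ts) * 100
= (21.7 - 7.9) / (21.7 - 5.9) * 100
= 13.8 / 15.8 * 100
= 87.3%

87.3%


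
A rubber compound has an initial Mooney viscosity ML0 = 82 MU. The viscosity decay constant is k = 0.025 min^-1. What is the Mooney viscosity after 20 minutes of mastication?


ML = ML0 * exp(-k * t)
ML = 82 * exp(-0.025 * 20)
ML = 82 * 0.6065
ML = 49.74 MU

49.74 MU


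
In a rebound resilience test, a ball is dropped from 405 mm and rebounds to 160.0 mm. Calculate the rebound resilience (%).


Resilience = h_rebound / h_drop * 100
= 160.0 / 405 * 100
= 39.5%

39.5%


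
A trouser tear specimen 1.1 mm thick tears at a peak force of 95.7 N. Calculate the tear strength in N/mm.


Tear strength = force / thickness
= 95.7 / 1.1
= 87.0 N/mm

87.0 N/mm


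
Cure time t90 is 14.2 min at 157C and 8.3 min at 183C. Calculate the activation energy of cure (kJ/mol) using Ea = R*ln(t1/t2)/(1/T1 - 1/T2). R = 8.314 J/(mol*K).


T1 = 430.15 K, T2 = 456.15 K
1/T1 - 1/T2 = 1.3251e-04
ln(t1/t2) = ln(14.2/8.3) = 0.5370
Ea = 8.314 * 0.5370 / 1.3251e-04 = 33692.0631 J/mol
Ea = 33.69 kJ/mol

33.69 kJ/mol


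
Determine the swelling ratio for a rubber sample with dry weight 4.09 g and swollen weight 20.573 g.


Q = W_swollen / W_dry
Q = 20.573 / 4.09
Q = 5.03

Q = 5.03


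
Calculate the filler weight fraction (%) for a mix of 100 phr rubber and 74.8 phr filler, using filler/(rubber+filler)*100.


Filler % = filler / (rubber + filler) * 100
= 74.8 / (100 + 74.8) * 100
= 74.8 / 174.8 * 100
= 42.79%

42.79%


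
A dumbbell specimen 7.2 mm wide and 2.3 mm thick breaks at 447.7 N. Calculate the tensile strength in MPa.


Area = width * thickness = 7.2 * 2.3 = 16.56 mm^2
TS = force / area = 447.7 / 16.56 = 27.04 MPa

27.04 MPa


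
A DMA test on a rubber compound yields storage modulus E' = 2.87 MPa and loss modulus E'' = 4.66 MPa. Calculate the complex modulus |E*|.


|E*| = sqrt(E'^2 + E''^2)
= sqrt(2.87^2 + 4.66^2)
= sqrt(8.2369 + 21.7156)
= 5.473 MPa

5.473 MPa


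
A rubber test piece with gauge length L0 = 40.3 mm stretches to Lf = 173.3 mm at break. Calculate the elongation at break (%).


Elongation = (Lf - L0) / L0 * 100
= (173.3 - 40.3) / 40.3 * 100
= 133.0 / 40.3 * 100
= 330.0%

330.0%


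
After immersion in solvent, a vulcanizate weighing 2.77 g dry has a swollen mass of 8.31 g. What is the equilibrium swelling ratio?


Q = W_swollen / W_dry
Q = 8.31 / 2.77
Q = 3.0

Q = 3.0


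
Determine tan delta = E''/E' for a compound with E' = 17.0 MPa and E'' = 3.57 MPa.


tan delta = E'' / E'
= 3.57 / 17.0
= 0.21

tan delta = 0.21


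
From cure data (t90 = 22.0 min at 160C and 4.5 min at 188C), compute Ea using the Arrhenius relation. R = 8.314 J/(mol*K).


T1 = 433.15 K, T2 = 461.15 K
1/T1 - 1/T2 = 1.4018e-04
ln(t1/t2) = ln(22.0/4.5) = 1.5870
Ea = 8.314 * 1.5870 / 1.4018e-04 = 94123.8937 J/mol
Ea = 94.12 kJ/mol

94.12 kJ/mol


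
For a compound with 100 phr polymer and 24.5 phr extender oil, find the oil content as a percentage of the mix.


Oil % = oil / (100 + oil) * 100
= 24.5 / (100 + 24.5) * 100
= 24.5 / 124.5 * 100
= 19.68%

19.68%


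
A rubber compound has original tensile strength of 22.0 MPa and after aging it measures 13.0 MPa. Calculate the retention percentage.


Retention = aged / original * 100
= 13.0 / 22.0 * 100
= 59.1%

59.1%


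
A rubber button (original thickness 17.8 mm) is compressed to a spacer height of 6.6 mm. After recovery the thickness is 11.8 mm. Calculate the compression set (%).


CS = (t0 - recovered) / (t0 - ts) * 100
= (17.8 - 11.8) / (17.8 - 6.6) * 100
= 6.0 / 11.2 * 100
= 53.6%

53.6%


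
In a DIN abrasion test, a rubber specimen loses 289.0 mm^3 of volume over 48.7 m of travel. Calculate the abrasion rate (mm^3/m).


Rate = volume_loss / distance
= 289.0 / 48.7
= 5.934 mm^3/m

5.934 mm^3/m


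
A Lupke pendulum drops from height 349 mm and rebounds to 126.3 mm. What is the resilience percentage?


Resilience = h_rebound / h_drop * 100
= 126.3 / 349 * 100
= 36.2%

36.2%


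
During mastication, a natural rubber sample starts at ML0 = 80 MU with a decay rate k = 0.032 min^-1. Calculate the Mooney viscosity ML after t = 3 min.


ML = ML0 * exp(-k * t)
ML = 80 * exp(-0.032 * 3)
ML = 80 * 0.9085
ML = 72.68 MU

72.68 MU


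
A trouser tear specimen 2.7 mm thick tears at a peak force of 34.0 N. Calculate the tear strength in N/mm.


Tear strength = force / thickness
= 34.0 / 2.7
= 12.59 N/mm

12.59 N/mm


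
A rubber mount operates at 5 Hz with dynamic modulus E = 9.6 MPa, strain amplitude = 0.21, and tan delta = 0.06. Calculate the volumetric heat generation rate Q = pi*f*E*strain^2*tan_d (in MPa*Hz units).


Q = pi * f * E * strain^2 * tan_d
= pi * 5 * 9.6 * 0.21^2 * 0.06
= pi * 5 * 9.6 * 0.0441 * 0.06
= 0.3990

Q = 0.3990


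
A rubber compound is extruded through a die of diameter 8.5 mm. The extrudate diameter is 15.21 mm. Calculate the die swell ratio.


Die swell ratio = D_extrudate / D_die
= 15.21 / 8.5
= 1.789

Die swell = 1.789


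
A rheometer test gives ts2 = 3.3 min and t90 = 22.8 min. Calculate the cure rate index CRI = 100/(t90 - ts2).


CRI = 100 / (t90 - ts2)
= 100 / (22.8 - 3.3)
= 100 / 19.5
= 5.13 min^-1

5.13 min^-1


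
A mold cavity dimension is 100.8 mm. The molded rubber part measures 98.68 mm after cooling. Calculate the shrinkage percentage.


Shrinkage = (mold - part) / mold * 100
= (100.8 - 98.68) / 100.8 * 100
= 2.12 / 100.8 * 100
= 2.1%

2.1%


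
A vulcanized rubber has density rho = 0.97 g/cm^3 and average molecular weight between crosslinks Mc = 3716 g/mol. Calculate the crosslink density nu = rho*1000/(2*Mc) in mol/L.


nu = rho * 1000 / (2 * Mc)
nu = 0.97 * 1000 / (2 * 3716)
nu = 970.0 / 7432
nu = 0.1305 mol/L

0.1305 mol/L


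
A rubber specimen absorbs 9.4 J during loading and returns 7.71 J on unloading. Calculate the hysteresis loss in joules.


Hysteresis loss = loading - unloading
= 9.4 - 7.71
= 1.69 J

1.69 J


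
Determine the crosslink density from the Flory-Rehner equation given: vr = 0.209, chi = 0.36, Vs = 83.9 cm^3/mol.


ln(1 - vr) = ln(1 - 0.209) = -0.2345
Numerator = -((-0.2345) + 0.209 + 0.36 * 0.209^2) = 0.0097
Denominator = 83.9 * (0.209^(1/3) - 0.209/2) = 41.0227
nu = 0.0097 / 41.0227 = 2.3724e-04 mol/cm^3

2.3724e-04 mol/cm^3


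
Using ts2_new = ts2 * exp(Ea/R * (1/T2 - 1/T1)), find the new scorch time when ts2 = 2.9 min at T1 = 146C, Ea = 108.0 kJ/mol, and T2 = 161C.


Convert temperatures: T1 = 146 + 273.15 = 419.15 K, T2 = 161 + 273.15 = 434.15 K
ts2_new = 2.9 * exp(108000 / 8.314 * (1/434.15 - 1/419.15))
1/T2 - 1/T1 = -8.2429e-05
ts2_new = 0.99 min

0.99 min


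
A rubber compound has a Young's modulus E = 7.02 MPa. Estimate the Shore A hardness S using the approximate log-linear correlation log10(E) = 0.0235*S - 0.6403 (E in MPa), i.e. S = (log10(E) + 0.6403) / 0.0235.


log10(E) = 0.0235*S - 0.6403  =>  S = (log10(E) + 0.6403) / 0.0235
log10(7.02) = 0.846337
S = (0.846337 + 0.6403) / 0.0235 = 1.486637 / 0.0235
S = 63.3

Shore A = 63.3


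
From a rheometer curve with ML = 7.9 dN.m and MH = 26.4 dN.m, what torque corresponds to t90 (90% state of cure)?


M90 = ML + 0.9 * (MH - ML)
M90 = 7.9 + 0.9 * (26.4 - 7.9)
M90 = 7.9 + 0.9 * 18.5
M90 = 24.55 dN.m

24.55 dN.m


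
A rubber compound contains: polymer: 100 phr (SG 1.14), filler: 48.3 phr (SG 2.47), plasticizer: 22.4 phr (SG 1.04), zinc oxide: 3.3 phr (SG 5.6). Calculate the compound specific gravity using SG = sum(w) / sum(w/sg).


Sum of weights = 174.0
Volume contributions:
  polymer: 100/1.14 = 87.7193
  filler: 48.3/2.47 = 19.5547
  plasticizer: 22.4/1.04 = 21.5385
  zinc oxide: 3.3/5.6 = 0.5893
Sum of volumes = 129.4017
SG = 174.0 / 129.4017 = 1.345

SG = 1.345


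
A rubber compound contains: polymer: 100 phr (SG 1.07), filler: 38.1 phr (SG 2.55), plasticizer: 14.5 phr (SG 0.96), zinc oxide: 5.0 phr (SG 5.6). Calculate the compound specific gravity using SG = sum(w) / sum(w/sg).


Sum of weights = 157.6
Volume contributions:
  polymer: 100/1.07 = 93.4579
  filler: 38.1/2.55 = 14.9412
  plasticizer: 14.5/0.96 = 15.1042
  zinc oxide: 5.0/5.6 = 0.8929
Sum of volumes = 124.3961
SG = 157.6 / 124.3961 = 1.267

SG = 1.267


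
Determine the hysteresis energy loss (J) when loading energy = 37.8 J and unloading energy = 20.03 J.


Hysteresis loss = loading - unloading
= 37.8 - 20.03
= 17.77 J

17.77 J


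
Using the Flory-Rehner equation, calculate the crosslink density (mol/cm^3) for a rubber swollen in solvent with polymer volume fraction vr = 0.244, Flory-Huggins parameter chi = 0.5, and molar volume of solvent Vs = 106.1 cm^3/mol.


ln(1 - vr) = ln(1 - 0.244) = -0.2797
Numerator = -((-0.2797) + 0.244 + 0.5 * 0.244^2) = 0.0059
Denominator = 106.1 * (0.244^(1/3) - 0.244/2) = 53.3556
nu = 0.0059 / 53.3556 = 1.1144e-04 mol/cm^3

1.1144e-04 mol/cm^3


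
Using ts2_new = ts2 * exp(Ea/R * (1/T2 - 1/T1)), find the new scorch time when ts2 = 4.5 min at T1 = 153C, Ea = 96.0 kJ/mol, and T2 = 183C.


Convert temperatures: T1 = 153 + 273.15 = 426.15 K, T2 = 183 + 273.15 = 456.15 K
ts2_new = 4.5 * exp(96000 / 8.314 * (1/456.15 - 1/426.15))
1/T2 - 1/T1 = -1.5433e-04
ts2_new = 0.76 min

0.76 min


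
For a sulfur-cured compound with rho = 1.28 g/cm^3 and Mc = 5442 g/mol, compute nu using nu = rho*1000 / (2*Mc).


nu = rho * 1000 / (2 * Mc)
nu = 1.28 * 1000 / (2 * 5442)
nu = 1280.0 / 10884
nu = 0.1176 mol/L

0.1176 mol/L


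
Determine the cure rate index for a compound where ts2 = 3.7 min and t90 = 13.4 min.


CRI = 100 / (t90 - ts2)
= 100 / (13.4 - 3.7)
= 100 / 9.7
= 10.31 min^-1

10.31 min^-1


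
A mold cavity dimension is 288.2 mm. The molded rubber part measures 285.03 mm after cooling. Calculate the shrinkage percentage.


Shrinkage = (mold - part) / mold * 100
= (288.2 - 285.03) / 288.2 * 100
= 3.17 / 288.2 * 100
= 1.1%

1.1%


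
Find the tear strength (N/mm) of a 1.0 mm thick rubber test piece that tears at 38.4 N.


Tear strength = force / thickness
= 38.4 / 1.0
= 38.4 N/mm

38.4 N/mm


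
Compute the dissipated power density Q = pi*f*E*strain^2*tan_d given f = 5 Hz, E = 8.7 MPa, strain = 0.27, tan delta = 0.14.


Q = pi * f * E * strain^2 * tan_d
= pi * 5 * 8.7 * 0.27^2 * 0.14
= pi * 5 * 8.7 * 0.0729 * 0.14
= 1.3947

Q = 1.3947


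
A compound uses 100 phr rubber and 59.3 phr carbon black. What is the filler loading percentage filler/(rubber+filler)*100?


Filler % = filler / (rubber + filler) * 100
= 59.3 / (100 + 59.3) * 100
= 59.3 / 159.3 * 100
= 37.23%

37.23%


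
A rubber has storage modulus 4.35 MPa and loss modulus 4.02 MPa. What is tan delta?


tan delta = E'' / E'
= 4.02 / 4.35
= 0.9241

tan delta = 0.9241


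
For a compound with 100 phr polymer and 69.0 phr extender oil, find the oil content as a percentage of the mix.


Oil % = oil / (100 + oil) * 100
= 69.0 / (100 + 69.0) * 100
= 69.0 / 169.0 * 100
= 40.83%

40.83%


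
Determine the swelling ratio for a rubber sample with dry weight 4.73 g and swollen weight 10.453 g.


Q = W_swollen / W_dry
Q = 10.453 / 4.73
Q = 2.21

Q = 2.21


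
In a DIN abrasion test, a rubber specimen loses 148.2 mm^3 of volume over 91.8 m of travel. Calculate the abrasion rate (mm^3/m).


Rate = volume_loss / distance
= 148.2 / 91.8
= 1.614 mm^3/m

1.614 mm^3/m


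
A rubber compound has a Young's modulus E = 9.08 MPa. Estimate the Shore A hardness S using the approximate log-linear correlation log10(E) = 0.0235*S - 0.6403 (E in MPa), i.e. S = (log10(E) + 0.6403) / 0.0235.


log10(E) = 0.0235*S - 0.6403  =>  S = (log10(E) + 0.6403) / 0.0235
log10(9.08) = 0.958086
S = (0.958086 + 0.6403) / 0.0235 = 1.598386 / 0.0235
S = 68.0

Shore A = 68.0


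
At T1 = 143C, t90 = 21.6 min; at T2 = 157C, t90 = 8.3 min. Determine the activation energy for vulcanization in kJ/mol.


T1 = 416.15 K, T2 = 430.15 K
1/T1 - 1/T2 = 7.8209e-05
ln(t1/t2) = ln(21.6/8.3) = 0.9564
Ea = 8.314 * 0.9564 / 7.8209e-05 = 101673.6799 J/mol
Ea = 101.67 kJ/mol

101.67 kJ/mol


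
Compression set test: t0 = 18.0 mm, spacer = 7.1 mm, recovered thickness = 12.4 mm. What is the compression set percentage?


CS = (t0 - recovered) / (t0 - ts) * 100
= (18.0 - 12.4) / (18.0 - 7.1) * 100
= 5.6 / 10.9 * 100
= 51.4%

51.4%


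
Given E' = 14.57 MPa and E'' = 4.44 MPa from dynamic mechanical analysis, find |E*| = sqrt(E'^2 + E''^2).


|E*| = sqrt(E'^2 + E''^2)
= sqrt(14.57^2 + 4.44^2)
= sqrt(212.2849 + 19.7136)
= 15.231 MPa

15.231 MPa


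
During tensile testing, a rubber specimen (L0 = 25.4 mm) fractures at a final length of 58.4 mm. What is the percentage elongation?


Elongation = (Lf - L0) / L0 * 100
= (58.4 - 25.4) / 25.4 * 100
= 33.0 / 25.4 * 100
= 129.9%

129.9%


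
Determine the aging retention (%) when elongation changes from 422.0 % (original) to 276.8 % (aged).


Retention = aged / original * 100
= 276.8 / 422.0 * 100
= 65.6%

65.6%


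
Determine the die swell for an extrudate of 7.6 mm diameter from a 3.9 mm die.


Die swell ratio = D_extrudate / D_die
= 7.6 / 3.9
= 1.949

Die swell = 1.949


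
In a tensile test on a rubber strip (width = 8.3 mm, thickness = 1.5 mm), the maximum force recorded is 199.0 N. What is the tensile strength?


Area = width * thickness = 8.3 * 1.5 = 12.45 mm^2
TS = force / area = 199.0 / 12.45 = 15.98 MPa

15.98 MPa


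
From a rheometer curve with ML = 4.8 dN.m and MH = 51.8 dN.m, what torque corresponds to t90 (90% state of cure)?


M90 = ML + 0.9 * (MH - ML)
M90 = 4.8 + 0.9 * (51.8 - 4.8)
M90 = 4.8 + 0.9 * 47.0
M90 = 47.1 dN.m

47.1 dN.m


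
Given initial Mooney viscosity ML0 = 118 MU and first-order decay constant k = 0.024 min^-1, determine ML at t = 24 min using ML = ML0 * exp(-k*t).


ML = ML0 * exp(-k * t)
ML = 118 * exp(-0.024 * 24)
ML = 118 * 0.5621
ML = 66.33 MU

66.33 MU


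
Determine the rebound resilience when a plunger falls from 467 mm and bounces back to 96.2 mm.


Resilience = h_rebound / h_drop * 100
= 96.2 / 467 * 100
= 20.6%

20.6%


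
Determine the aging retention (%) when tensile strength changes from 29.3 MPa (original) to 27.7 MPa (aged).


Retention = aged / original * 100
= 27.7 / 29.3 * 100
= 94.5%

94.5%


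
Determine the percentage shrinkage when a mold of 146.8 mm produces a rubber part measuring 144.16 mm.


Shrinkage = (mold - part) / mold * 100
= (146.8 - 144.16) / 146.8 * 100
= 2.64 / 146.8 * 100
= 1.8%

1.8%


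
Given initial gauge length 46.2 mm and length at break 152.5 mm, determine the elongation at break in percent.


Elongation = (Lf - L0) / L0 * 100
= (152.5 - 46.2) / 46.2 * 100
= 106.3 / 46.2 * 100
= 230.1%

230.1%


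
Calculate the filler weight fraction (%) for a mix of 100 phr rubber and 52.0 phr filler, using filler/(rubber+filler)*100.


Filler % = filler / (rubber + filler) * 100
= 52.0 / (100 + 52.0) * 100
= 52.0 / 152.0 * 100
= 34.21%

34.21%


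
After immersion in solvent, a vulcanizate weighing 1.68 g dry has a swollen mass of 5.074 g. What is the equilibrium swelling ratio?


Q = W_swollen / W_dry
Q = 5.074 / 1.68
Q = 3.02

Q = 3.02


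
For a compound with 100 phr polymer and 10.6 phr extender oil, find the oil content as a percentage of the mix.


Oil % = oil / (100 + oil) * 100
= 10.6 / (100 + 10.6) * 100
= 10.6 / 110.6 * 100
= 9.58%

9.58%


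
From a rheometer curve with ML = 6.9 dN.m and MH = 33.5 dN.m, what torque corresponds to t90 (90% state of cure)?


M90 = ML + 0.9 * (MH - ML)
M90 = 6.9 + 0.9 * (33.5 - 6.9)
M90 = 6.9 + 0.9 * 26.6
M90 = 30.84 dN.m

30.84 dN.m


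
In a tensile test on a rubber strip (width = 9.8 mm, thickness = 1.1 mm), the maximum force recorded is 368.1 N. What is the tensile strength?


Area = width * thickness = 9.8 * 1.1 = 10.78 mm^2
TS = force / area = 368.1 / 10.78 = 34.15 MPa

34.15 MPa


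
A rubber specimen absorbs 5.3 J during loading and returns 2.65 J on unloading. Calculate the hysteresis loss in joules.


Hysteresis loss = loading - unloading
= 5.3 - 2.65
= 2.65 J

2.65 J


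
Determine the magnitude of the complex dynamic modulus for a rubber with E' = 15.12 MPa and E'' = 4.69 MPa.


|E*| = sqrt(E'^2 + E''^2)
= sqrt(15.12^2 + 4.69^2)
= sqrt(228.6144 + 21.9961)
= 15.831 MPa

15.831 MPa


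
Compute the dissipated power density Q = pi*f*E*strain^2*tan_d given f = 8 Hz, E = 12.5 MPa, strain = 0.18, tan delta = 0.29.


Q = pi * f * E * strain^2 * tan_d
= pi * 8 * 12.5 * 0.18^2 * 0.29
= pi * 8 * 12.5 * 0.0324 * 0.29
= 2.9518

Q = 2.9518


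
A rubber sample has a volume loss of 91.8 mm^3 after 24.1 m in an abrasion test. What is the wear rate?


Rate = volume_loss / distance
= 91.8 / 24.1
= 3.809 mm^3/m

3.809 mm^3/m


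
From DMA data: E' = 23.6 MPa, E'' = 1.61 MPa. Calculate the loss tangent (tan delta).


tan delta = E'' / E'
= 1.61 / 23.6
= 0.0682

tan delta = 0.0682


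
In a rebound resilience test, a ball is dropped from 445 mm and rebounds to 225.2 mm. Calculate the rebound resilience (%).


Resilience = h_rebound / h_drop * 100
= 225.2 / 445 * 100
= 50.6%

50.6%


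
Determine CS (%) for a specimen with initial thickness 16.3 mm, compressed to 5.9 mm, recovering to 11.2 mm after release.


CS = (t0 - recovered) / (t0 - ts) * 100
= (16.3 - 11.2) / (16.3 - 5.9) * 100
= 5.1 / 10.4 * 100
= 49.0%

49.0%


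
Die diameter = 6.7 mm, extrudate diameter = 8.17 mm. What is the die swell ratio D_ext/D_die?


Die swell ratio = D_extrudate / D_die
= 8.17 / 6.7
= 1.219

Die swell = 1.219


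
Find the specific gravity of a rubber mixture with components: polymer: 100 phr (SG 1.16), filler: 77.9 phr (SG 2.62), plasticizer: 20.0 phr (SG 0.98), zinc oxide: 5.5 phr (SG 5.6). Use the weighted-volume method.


Sum of weights = 203.4
Volume contributions:
  polymer: 100/1.16 = 86.2069
  filler: 77.9/2.62 = 29.7328
  plasticizer: 20.0/0.98 = 20.4082
  zinc oxide: 5.5/5.6 = 0.9821
Sum of volumes = 137.3300
SG = 203.4 / 137.3300 = 1.481

SG = 1.481


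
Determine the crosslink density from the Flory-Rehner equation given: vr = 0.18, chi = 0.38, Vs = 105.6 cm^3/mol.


ln(1 - vr) = ln(1 - 0.18) = -0.1985
Numerator = -((-0.1985) + 0.18 + 0.38 * 0.18^2) = 0.0061
Denominator = 105.6 * (0.18^(1/3) - 0.18/2) = 50.1200
nu = 0.0061 / 50.1200 = 1.2248e-04 mol/cm^3

1.2248e-04 mol/cm^3


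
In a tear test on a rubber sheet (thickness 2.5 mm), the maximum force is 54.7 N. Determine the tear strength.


Tear strength = force / thickness
= 54.7 / 2.5
= 21.88 N/mm

21.88 N/mm


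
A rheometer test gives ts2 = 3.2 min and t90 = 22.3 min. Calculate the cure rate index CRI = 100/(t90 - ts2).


CRI = 100 / (t90 - ts2)
= 100 / (22.3 - 3.2)
= 100 / 19.1
= 5.24 min^-1

5.24 min^-1


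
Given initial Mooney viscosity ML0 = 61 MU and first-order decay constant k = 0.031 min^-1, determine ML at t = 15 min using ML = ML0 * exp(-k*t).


ML = ML0 * exp(-k * t)
ML = 61 * exp(-0.031 * 15)
ML = 61 * 0.6281
ML = 38.32 MU

38.32 MU


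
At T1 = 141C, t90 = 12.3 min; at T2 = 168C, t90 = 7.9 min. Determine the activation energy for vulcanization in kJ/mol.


T1 = 414.15 K, T2 = 441.15 K
1/T1 - 1/T2 = 1.4778e-04
ln(t1/t2) = ln(12.3/7.9) = 0.4427
Ea = 8.314 * 0.4427 / 1.4778e-04 = 24907.8095 J/mol
Ea = 24.91 kJ/mol

24.91 kJ/mol


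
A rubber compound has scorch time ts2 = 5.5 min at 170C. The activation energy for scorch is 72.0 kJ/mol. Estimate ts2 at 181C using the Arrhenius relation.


Convert temperatures: T1 = 170 + 273.15 = 443.15 K, T2 = 181 + 273.15 = 454.15 K
ts2_new = 5.5 * exp(72000 / 8.314 * (1/454.15 - 1/443.15))
1/T2 - 1/T1 = -5.4657e-05
ts2_new = 3.43 min

3.43 min


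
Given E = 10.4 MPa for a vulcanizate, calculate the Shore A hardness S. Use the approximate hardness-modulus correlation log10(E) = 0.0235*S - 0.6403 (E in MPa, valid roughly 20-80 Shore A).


log10(E) = 0.0235*S - 0.6403  =>  S = (log10(E) + 0.6403) / 0.0235
log10(10.4) = 1.017033
S = (1.017033 + 0.6403) / 0.0235 = 1.657333 / 0.0235
S = 70.5

Shore A = 70.5


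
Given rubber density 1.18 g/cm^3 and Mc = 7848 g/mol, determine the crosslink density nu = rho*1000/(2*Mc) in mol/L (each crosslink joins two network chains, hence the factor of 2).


nu = rho * 1000 / (2 * Mc)
nu = 1.18 * 1000 / (2 * 7848)
nu = 1180.0 / 15696
nu = 0.0752 mol/L

0.0752 mol/L


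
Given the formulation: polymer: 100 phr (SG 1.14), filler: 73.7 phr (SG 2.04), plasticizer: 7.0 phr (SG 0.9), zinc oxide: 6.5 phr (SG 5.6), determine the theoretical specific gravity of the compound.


Sum of weights = 187.2
Volume contributions:
  polymer: 100/1.14 = 87.7193
  filler: 73.7/2.04 = 36.1275
  plasticizer: 7.0/0.9 = 7.7778
  zinc oxide: 6.5/5.6 = 1.1607
Sum of volumes = 132.7852
SG = 187.2 / 132.7852 = 1.41

SG = 1.41


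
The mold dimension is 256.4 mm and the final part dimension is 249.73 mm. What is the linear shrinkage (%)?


Shrinkage = (mold - part) / mold * 100
= (256.4 - 249.73) / 256.4 * 100
= 6.67 / 256.4 * 100
= 2.6%

2.6%


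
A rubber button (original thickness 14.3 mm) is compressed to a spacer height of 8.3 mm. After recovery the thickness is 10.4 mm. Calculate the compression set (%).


CS = (t0 - recovered) / (t0 - ts) * 100
= (14.3 - 10.4) / (14.3 - 8.3) * 100
= 3.9 / 6.0 * 100
= 65.0%

65.0%


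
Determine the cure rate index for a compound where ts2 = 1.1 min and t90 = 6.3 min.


CRI = 100 / (t90 - ts2)
= 100 / (6.3 - 1.1)
= 100 / 5.2
= 19.23 min^-1

19.23 min^-1


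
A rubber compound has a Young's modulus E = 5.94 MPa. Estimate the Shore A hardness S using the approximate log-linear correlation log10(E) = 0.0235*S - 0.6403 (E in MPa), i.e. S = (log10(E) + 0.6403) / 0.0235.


log10(E) = 0.0235*S - 0.6403  =>  S = (log10(E) + 0.6403) / 0.0235
log10(5.94) = 0.773786
S = (0.773786 + 0.6403) / 0.0235 = 1.414086 / 0.0235
S = 60.2

Shore A = 60.2


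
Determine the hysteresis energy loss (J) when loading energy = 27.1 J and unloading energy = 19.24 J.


Hysteresis loss = loading - unloading
= 27.1 - 19.24
= 7.86 J

7.86 J
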